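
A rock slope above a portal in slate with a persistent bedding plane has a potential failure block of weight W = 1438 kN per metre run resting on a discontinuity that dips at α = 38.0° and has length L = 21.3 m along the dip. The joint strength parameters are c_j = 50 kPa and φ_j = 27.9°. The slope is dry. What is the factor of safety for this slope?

FS = 1.88

Resolving the block weight along and normal to the plane and applying the Mohr–Coulomb strength on the joint:
N' = W cosα = 1438·cos38.0° = 1133.2 kN/m
Driving force T = W sinα = 1438·sin38.0° = 885.3 kN/m
Resisting force R = c_j·L + N'·tanφ_j = 50·21.3 + 1133.2·tan27.9° = 1065.0 + 600.0 = 1665.0 kN/m
FS = R / T = 1665.0 / 885.3 = 1.881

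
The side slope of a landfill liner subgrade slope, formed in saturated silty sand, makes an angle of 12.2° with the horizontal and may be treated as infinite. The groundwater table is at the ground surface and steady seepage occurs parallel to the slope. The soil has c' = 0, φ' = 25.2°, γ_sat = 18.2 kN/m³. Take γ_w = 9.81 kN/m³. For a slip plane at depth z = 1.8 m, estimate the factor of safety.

FS = 1.00

With seepage parallel to the slope and the water table at the surface, the effective normal stress on the slip plane uses the buoyant unit weight γ' = γ_sat − γ_w while the driving shear stress uses γ_sat:
FS = [c' + γ' z cos²β tanφ'] / [γ_sat z sinβ cosβ]
(For c' = 0 this reduces to FS = (γ'/γ_sat)·tanφ'/tanβ.)
γ' = 18.2 − 9.81 = 8.39 kN/m³
Numerator = 0.0 + 8.39·1.8·cos²12.2°·tan25.2° = 0.0 + 8.39·1.8·0.9553·0.4706 = 6.789 kPa
Denominator = 18.2·1.8·sin12.2°·cos12.2° = 18.2·1.8·0.2113·0.9774 = 6.767 kPa
FS = 6.789 / 6.767 = 1.003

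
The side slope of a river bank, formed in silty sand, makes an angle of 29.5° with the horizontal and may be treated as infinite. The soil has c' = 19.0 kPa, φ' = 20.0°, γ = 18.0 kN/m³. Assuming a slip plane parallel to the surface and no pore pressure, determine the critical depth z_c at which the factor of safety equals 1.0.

Setting FS = 1.00 in FS = [c' + γz cos²β tanφ'] / [γz sinβ cosβ] and solving for z:
z = c' / [γ cosβ (FS·sinβ − cosβ·tanφ')]
  = 19.0 / [18.0·cos29.5°·(1.00·sin29.5° − cos29.5°·tan20.0°)]
  = 19.0 / [18.0·0.8704·(1.00·0.4924 − 0.8704·0.3640)]
  = 19.0 / 2.7516 = 6.905 m

z_c = 6.90 m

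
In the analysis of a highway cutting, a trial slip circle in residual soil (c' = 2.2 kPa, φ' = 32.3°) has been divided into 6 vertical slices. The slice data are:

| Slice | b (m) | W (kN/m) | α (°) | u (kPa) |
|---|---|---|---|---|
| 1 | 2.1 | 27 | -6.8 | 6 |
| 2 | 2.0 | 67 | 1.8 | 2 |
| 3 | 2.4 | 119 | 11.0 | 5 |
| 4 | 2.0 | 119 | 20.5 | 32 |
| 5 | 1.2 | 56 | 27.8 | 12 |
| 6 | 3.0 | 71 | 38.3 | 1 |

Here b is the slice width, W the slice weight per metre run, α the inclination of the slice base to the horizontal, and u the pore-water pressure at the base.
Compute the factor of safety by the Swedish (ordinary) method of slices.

Ordinary method of slices: FS = Σ[c'·Δl_i + (W_i cosα_i − u_i·Δl_i)·tanφ'] / Σ W_i sinα_i, with Δl_i = b_i / cosα_i.
Slice 1: Δl = 2.1/cos(-6.8°) = 2.115 m; N'_1 = 27·cos(-6.8°) − 6·2.115 = 14.1; c'Δl = 4.65; W sinα = -3.2
Slice 2: Δl = 2.0/cos1.8° = 2.001 m; N'_2 = 67·cos1.8° − 2·2.001 = 63.0; c'Δl = 4.40; W sinα = 2.1
Slice 3: Δl = 2.4/cos11.0° = 2.445 m; N'_3 = 119·cos11.0° − 5·2.445 = 104.6; c'Δl = 5.38; W sinα = 22.7
Slice 4: Δl = 2.0/cos20.5° = 2.135 m; N'_4 = 119·cos20.5° − 32·2.135 = 43.1; c'Δl = 4.70; W sinα = 41.7
Slice 5: Δl = 1.2/cos27.8° = 1.357 m; N'_5 = 56·cos27.8° − 12·1.357 = 33.3; c'Δl = 2.98; W sinα = 26.1
Slice 6: Δl = 3.0/cos38.3° = 3.823 m; N'_6 = 71·cos38.3° − 1·3.823 = 51.9; c'Δl = 8.41; W sinα = 44.0
Σc'Δl = 30.5 kN/m; ΣN' = 310.0 kN/m; ΣW sinα = 133.4 kN/m
Resisting = 30.5 + 310.0·tan32.3° = 30.5 + 196.0 = 226.5 kN/m
FS = 226.5 / 133.4 = 1.698

FS = 1.70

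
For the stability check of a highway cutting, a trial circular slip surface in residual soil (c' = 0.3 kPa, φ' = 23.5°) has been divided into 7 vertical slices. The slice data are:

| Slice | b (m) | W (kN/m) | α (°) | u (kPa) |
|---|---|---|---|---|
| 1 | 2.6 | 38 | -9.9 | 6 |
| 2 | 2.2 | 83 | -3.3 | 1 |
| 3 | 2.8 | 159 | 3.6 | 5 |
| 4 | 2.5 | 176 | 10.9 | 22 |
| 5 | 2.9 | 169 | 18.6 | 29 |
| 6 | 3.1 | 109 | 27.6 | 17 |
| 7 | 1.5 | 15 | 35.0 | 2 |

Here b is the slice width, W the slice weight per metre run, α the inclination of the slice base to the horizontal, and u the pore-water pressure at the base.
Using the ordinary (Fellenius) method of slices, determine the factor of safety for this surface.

Ordinary method of slices: FS = Σ[c'·Δl_i + (W_i cosα_i − u_i·Δl_i)·tanφ'] / Σ W_i sinα_i, with Δl_i = b_i / cosα_i.
Slice 1: Δl = 2.6/cos(-9.9°) = 2.639 m; N'_1 = 38·cos(-9.9°) − 6·2.639 = 21.6; c'Δl = 0.79; W sinα = -6.5
Slice 2: Δl = 2.2/cos(-3.3°) = 2.204 m; N'_2 = 83·cos(-3.3°) − 1·2.204 = 80.7; c'Δl = 0.66; W sinα = -4.8
Slice 3: Δl = 2.8/cos3.6° = 2.806 m; N'_3 = 159·cos3.6° − 5·2.806 = 144.7; c'Δl = 0.84; W sinα = 10.0
Slice 4: Δl = 2.5/cos10.9° = 2.546 m; N'_4 = 176·cos10.9° − 22·2.546 = 116.8; c'Δl = 0.76; W sinα = 33.3
Slice 5: Δl = 2.9/cos18.6° = 3.060 m; N'_5 = 169·cos18.6° − 29·3.060 = 71.4; c'Δl = 0.92; W sinα = 53.9
Slice 6: Δl = 3.1/cos27.6° = 3.498 m; N'_6 = 109·cos27.6° − 17·3.498 = 37.1; c'Δl = 1.05; W sinα = 50.5
Slice 7: Δl = 1.5/cos35.0° = 1.831 m; N'_7 = 15·cos35.0° − 2·1.831 = 8.6; c'Δl = 0.55; W sinα = 8.6
Σc'Δl = 5.6 kN/m; ΣN' = 480.9 kN/m; ΣW sinα = 145.0 kN/m
Resisting = 5.6 + 480.9·tan23.5° = 5.6 + 209.1 = 214.7 kN/m
FS = 214.7 / 145.0 = 1.481

FS = 1.48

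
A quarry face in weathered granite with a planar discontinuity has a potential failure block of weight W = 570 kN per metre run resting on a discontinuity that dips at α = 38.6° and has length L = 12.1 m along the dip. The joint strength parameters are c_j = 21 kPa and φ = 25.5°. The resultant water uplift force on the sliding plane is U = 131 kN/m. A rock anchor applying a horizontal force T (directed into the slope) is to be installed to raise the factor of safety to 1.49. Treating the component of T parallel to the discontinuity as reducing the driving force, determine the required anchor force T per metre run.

T = 86 kN/m

Resolving forces along and normal to the sliding plane, with the horizontal anchor force T adding T·sinα to the effective normal force and T·cosα acting up the plane against the driving force:
FS = [c_jL + (W cosα − U + T sinα) tanφ] / [W sinα − T cosα]
Without the anchor: N' = 314.5 kN/m, driving T_d = 355.6 kN/m, resisting R = 21·12.1 + 314.5·tan25.5° = 404.1 kN/m, FS = 1.14.
Setting FS = 1.49 and solving for T:
1.49·(355.6 − T cos38.6°) = 404.1 + T sin38.6°·tan25.5°
T·(sin38.6°·tan25.5° + 1.49·cos38.6°) = 1.49·355.6 − 404.1
T·(0.6239·0.4770 + 1.49·0.7815) = 529.9 − 404.1 = 125.8
T·1.4620 = 125.8
T = 86.0 kN/m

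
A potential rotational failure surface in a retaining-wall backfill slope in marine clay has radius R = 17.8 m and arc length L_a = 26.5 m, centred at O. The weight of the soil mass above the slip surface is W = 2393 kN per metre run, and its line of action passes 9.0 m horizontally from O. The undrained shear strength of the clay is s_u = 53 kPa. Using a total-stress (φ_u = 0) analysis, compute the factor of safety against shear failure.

FS = 1.16

Taking moments about the centre O, the resisting moment is provided by the undrained shear strength acting along the arc:
M_R = s_u·L_a·R = 53·26.50·17.8 = 25000.1 kN·m/m
M_D = W·d = 2393·9.0 = 21537.0 kN·m/m
FS = M_R / M_D = 25000.1 / 21537.0 = 1.161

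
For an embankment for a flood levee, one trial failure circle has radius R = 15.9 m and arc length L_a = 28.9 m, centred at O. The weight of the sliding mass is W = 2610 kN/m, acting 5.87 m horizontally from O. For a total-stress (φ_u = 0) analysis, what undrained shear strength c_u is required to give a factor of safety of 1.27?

FS = c_u·L_a·R / (W·d), so c_u = FS·W·d / (L_a·R).
c_u = 1.27·2610·5.87 / (28.90·15.9) = 19457.3 / 459.51 = 42.34 kPa

c_u = 42.3 kPa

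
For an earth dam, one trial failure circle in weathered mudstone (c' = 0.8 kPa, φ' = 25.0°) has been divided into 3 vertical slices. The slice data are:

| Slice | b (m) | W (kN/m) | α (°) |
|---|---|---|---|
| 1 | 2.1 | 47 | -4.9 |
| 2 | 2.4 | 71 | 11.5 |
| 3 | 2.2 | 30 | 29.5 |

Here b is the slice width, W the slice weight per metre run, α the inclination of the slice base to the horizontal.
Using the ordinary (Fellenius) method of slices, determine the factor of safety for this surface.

Ordinary method of slices: FS = Σ[c'·Δl_i + (W_i cosα_i)·tanφ'] / Σ W_i sinα_i, with Δl_i = b_i / cosα_i.
Slice 1: Δl = 2.1/cos(-4.9°) = 2.108 m; N'_1 = 47·cos(-4.9°) = 46.8; c'Δl = 1.69; W sinα = -4.0
Slice 2: Δl = 2.4/cos11.5° = 2.449 m; N'_2 = 71·cos11.5° = 69.6; c'Δl = 1.96; W sinα = 14.2
Slice 3: Δl = 2.2/cos29.5° = 2.528 m; N'_3 = 30·cos29.5° = 26.1; c'Δl = 2.02; W sinα = 14.8
Σc'Δl = 5.7 kN/m; ΣN' = 142.5 kN/m; ΣW sinα = 24.9 kN/m
Resisting = 5.7 + 142.5·tan25.0° = 5.7 + 66.5 = 72.1 kN/m
FS = 72.1 / 24.9 = 2.895

FS = 2.89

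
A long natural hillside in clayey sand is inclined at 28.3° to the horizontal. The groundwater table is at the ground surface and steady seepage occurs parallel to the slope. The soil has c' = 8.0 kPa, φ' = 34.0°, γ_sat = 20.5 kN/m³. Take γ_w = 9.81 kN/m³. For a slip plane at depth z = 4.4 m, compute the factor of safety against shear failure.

With seepage parallel to the slope and the water table at the surface, the effective normal stress on the slip plane uses the buoyant unit weight γ' = γ_sat − γ_w while the driving shear stress uses γ_sat:
FS = [c' + γ' z cos²β tanφ'] / [γ_sat z sinβ cosβ]
γ' = 20.5 − 9.81 = 10.69 kN/m³
Numerator = 8.0 + 10.69·4.4·cos²28.3°·tan34.0° = 8.0 + 10.69·4.4·0.7752·0.6745 = 32.595 kPa
Denominator = 20.5·4.4·sin28.3°·cos28.3° = 20.5·4.4·0.4741·0.8805 = 37.652 kPa
FS = 32.595 / 37.652 = 0.866

FS = 0.87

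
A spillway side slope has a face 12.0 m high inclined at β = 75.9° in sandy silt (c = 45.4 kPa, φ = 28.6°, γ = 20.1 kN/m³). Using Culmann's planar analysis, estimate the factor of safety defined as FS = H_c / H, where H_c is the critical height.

H_c = (4c/γ) · sinβ cosφ / [1 − cos(β − φ)]
    = (4·45.4/20.1) · sin75.9°·cos28.6° / [1 − cos47.3°]
    = 9.035 · 0.8515 / 0.3218 = 23.90 m
FS = H_c / H = 23.90 / 12.0 = 1.992

FS = 1.99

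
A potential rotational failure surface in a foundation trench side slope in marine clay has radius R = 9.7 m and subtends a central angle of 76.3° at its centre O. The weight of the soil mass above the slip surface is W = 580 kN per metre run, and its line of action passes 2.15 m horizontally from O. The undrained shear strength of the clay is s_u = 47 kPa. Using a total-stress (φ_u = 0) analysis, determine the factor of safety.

FS = 4.72

Taking moments about the centre O, the resisting moment is provided by the undrained shear strength acting along the arc:
Arc length L_a = R·θ = 9.7·(76.3°·π/180) = 9.7·1.3317 = 12.92 m
M_R = s_u·L_a·R = 47·12.92·9.7 = 5889.0 kN·m/m
M_D = W·d = 580·2.15 = 1247.0 kN·m/m
FS = M_R / M_D = 5889.0 / 1247.0 = 4.723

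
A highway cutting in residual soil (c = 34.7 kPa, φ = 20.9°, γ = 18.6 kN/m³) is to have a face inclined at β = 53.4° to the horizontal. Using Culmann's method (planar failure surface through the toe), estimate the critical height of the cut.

H_c = 35.74 m

Culmann's analysis gives the critical failure plane at α_cr = (β + φ)/2 = (53.4 + 20.9)/2 = 37.1°, and the critical height
H_c = (4c/γ) · sinβ cosφ / [1 − cos(β − φ)]
    = (4·34.7/18.6) · sin53.4°·cos20.9° / [1 − cos(32.5°)]
    = 7.462 · 0.8028·0.9342 / [1 − 0.8434]
    = 7.462 · 0.7500 / 0.1566
    = 35.74 m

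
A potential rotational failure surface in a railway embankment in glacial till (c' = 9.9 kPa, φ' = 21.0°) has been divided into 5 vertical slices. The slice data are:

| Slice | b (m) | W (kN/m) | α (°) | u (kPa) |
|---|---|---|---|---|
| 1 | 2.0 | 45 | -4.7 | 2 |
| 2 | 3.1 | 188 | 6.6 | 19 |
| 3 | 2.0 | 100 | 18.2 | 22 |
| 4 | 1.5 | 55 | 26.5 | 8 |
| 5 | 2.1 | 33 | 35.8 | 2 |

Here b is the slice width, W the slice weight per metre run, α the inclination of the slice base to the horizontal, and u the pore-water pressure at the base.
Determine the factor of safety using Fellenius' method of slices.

Ordinary method of slices: FS = Σ[c'·Δl_i + (W_i cosα_i − u_i·Δl_i)·tanφ'] / Σ W_i sinα_i, with Δl_i = b_i / cosα_i.
Slice 1: Δl = 2.0/cos(-4.7°) = 2.007 m; N'_1 = 45·cos(-4.7°) − 2·2.007 = 40.8; c'Δl = 19.87; W sinα = -3.7
Slice 2: Δl = 3.1/cos6.6° = 3.121 m; N'_2 = 188·cos6.6° − 19·3.121 = 127.5; c'Δl = 30.89; W sinα = 21.6
Slice 3: Δl = 2.0/cos18.2° = 2.105 m; N'_3 = 100·cos18.2° − 22·2.105 = 48.7; c'Δl = 20.84; W sinα = 31.2
Slice 4: Δl = 1.5/cos26.5° = 1.676 m; N'_4 = 55·cos26.5° − 8·1.676 = 35.8; c'Δl = 16.59; W sinα = 24.5
Slice 5: Δl = 2.1/cos35.8° = 2.589 m; N'_5 = 33·cos35.8° − 2·2.589 = 21.6; c'Δl = 25.63; W sinα = 19.3
Σc'Δl = 113.8 kN/m; ΣN' = 274.4 kN/m; ΣW sinα = 93.0 kN/m
Resisting = 113.8 + 274.4·tan21.0° = 113.8 + 105.3 = 219.2 kN/m
FS = 219.2 / 93.0 = 2.357

FS = 2.36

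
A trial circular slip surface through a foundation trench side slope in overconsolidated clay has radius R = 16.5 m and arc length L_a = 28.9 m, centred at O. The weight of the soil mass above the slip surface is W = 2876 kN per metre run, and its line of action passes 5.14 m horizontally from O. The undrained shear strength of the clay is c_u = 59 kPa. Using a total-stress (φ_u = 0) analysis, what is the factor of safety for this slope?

FS = 1.90

Taking moments about the centre O, the resisting moment is provided by the undrained shear strength acting along the arc:
M_R = c_u·L_a·R = 59·28.90·16.5 = 28134.1 kN·m/m
M_D = W·d = 2876·5.14 = 14782.6 kN·m/m
FS = M_R / M_D = 28134.1 / 14782.6 = 1.903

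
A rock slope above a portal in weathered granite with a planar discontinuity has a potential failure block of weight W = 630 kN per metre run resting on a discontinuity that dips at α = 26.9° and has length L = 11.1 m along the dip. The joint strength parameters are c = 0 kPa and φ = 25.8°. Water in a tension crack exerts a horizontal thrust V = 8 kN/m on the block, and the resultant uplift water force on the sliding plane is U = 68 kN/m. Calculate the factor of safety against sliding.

FS = 0.81

Resolving the block weight along and normal to the plane and applying the Mohr–Coulomb strength on the joint:
N' = W cosα − U − V sinα = 630·cos26.9° − 68 − 8·sin26.9° = 490.2 kN/m
Driving force T = W sinα + V cosα = 630·sin26.9° + 8·cos26.9° = 292.2 kN/m
Resisting force R = c·L + N'·tanφ = 0·11.1 + 490.2·tan25.8° = 0.0 + 237.0 = 237.0 kN/m
FS = R / T = 237.0 / 292.2 = 0.811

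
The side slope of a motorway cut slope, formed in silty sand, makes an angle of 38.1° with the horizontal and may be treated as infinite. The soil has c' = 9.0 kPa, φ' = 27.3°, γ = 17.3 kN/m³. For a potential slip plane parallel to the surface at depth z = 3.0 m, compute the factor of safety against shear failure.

FS = 1.02

For an infinite slope with a slip plane parallel to the surface (no pore pressure): FS = [c' + γz cos²β tanφ'] / [γz sinβ cosβ].
γz = 17.3·3.0 = 51.90 kN/m²
Numerator = 9.0 + 51.90·cos²38.1°·tan27.3° = 9.0 + 51.90·0.6193·0.5161 = 25.589 kPa
Denominator = 51.90·sin38.1°·cos38.1° = 51.90·0.6170·0.7869 = 25.201 kPa
FS = 25.589 / 25.201 = 1.015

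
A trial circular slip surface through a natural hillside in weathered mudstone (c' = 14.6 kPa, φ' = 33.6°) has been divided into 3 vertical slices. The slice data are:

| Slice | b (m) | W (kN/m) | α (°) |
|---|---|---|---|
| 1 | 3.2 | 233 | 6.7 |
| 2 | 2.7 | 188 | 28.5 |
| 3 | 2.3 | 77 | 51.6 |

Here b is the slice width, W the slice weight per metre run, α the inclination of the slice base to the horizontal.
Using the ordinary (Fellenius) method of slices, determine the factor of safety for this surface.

Ordinary method of slices: FS = Σ[c'·Δl_i + (W_i cosα_i)·tanφ'] / Σ W_i sinα_i, with Δl_i = b_i / cosα_i.
Slice 1: Δl = 3.2/cos6.7° = 3.222 m; N'_1 = 233·cos6.7° = 231.4; c'Δl = 47.04; W sinα = 27.2
Slice 2: Δl = 2.7/cos28.5° = 3.072 m; N'_2 = 188·cos28.5° = 165.2; c'Δl = 44.86; W sinα = 89.7
Slice 3: Δl = 2.3/cos51.6° = 3.703 m; N'_3 = 77·cos51.6° = 47.8; c'Δl = 54.06; W sinα = 60.3
Σc'Δl = 146.0 kN/m; ΣN' = 444.5 kN/m; ΣW sinα = 177.2 kN/m
Resisting = 146.0 + 444.5·tan33.6° = 146.0 + 295.3 = 441.3 kN/m
FS = 441.3 / 177.2 = 2.490

FS = 2.49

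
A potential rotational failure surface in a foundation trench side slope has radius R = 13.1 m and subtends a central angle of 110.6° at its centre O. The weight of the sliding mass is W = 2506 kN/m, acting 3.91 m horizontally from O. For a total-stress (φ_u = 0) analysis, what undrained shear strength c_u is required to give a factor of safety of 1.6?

FS = c_u·L_a·R / (W·d), so c_u = FS·W·d / (L_a·R).
Arc length L_a = R·θ = 13.1·(110.6°·π/180) = 13.1·1.9303 = 25.29 m
c_u = 1.6·2506·3.91 / (25.29·13.1) = 15677.5 / 331.26 = 47.33 kPa

c_u = 47.3 kPa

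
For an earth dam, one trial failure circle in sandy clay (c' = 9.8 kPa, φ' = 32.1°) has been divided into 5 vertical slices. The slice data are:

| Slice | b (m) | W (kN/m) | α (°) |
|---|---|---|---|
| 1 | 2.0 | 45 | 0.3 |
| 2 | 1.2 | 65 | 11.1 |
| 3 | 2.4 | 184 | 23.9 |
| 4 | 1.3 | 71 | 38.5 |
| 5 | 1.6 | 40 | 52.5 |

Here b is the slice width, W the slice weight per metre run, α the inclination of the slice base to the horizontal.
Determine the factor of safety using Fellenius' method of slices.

Ordinary method of slices: FS = Σ[c'·Δl_i + (W_i cosα_i)·tanφ'] / Σ W_i sinα_i, with Δl_i = b_i / cosα_i.
Slice 1: Δl = 2.0/cos0.3° = 2.000 m; N'_1 = 45·cos0.3° = 45.0; c'Δl = 19.60; W sinα = 0.2
Slice 2: Δl = 1.2/cos11.1° = 1.223 m; N'_2 = 65·cos11.1° = 63.8; c'Δl = 11.98; W sinα = 12.5
Slice 3: Δl = 2.4/cos23.9° = 2.625 m; N'_3 = 184·cos23.9° = 168.2; c'Δl = 25.73; W sinα = 74.5
Slice 4: Δl = 1.3/cos38.5° = 1.661 m; N'_4 = 71·cos38.5° = 55.6; c'Δl = 16.28; W sinα = 44.2
Slice 5: Δl = 1.6/cos52.5° = 2.628 m; N'_5 = 40·cos52.5° = 24.4; c'Δl = 25.76; W sinα = 31.7
Σc'Δl = 99.3 kN/m; ΣN' = 356.9 kN/m; ΣW sinα = 163.2 kN/m
Resisting = 99.3 + 356.9·tan32.1° = 99.3 + 223.9 = 323.2 kN/m
FS = 323.2 / 163.2 = 1.980

FS = 1.98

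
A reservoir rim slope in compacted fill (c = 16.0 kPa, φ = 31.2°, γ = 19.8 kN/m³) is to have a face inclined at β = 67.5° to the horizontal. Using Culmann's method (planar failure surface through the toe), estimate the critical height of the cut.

Culmann's analysis gives the critical failure plane at α_cr = (β + φ)/2 = (67.5 + 31.2)/2 = 49.4°, and the critical height
H_c = (4c/γ) · sinβ cosφ / [1 − cos(β − φ)]
    = (4·16.0/19.8) · sin67.5°·cos31.2° / [1 − cos(36.3°)]
    = 3.232 · 0.9239·0.8554 / [1 − 0.8059]
    = 3.232 · 0.7903 / 0.1941
    = 13.16 m

H_c = 13.16 m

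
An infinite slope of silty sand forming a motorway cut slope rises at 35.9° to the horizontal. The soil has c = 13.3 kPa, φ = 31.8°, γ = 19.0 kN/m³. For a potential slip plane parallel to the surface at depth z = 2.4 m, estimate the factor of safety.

For an infinite slope with a slip plane parallel to the surface (no pore pressure): FS = [c + γz cos²β tanφ] / [γz sinβ cosβ].
γz = 19.0·2.4 = 45.60 kN/m²
Numerator = 13.3 + 45.60·cos²35.9°·tan31.8° = 13.3 + 45.60·0.6562·0.6200 = 31.852 kPa
Denominator = 45.60·sin35.9°·cos35.9° = 45.60·0.5864·0.8100 = 21.659 kPa
FS = 31.852 / 21.659 = 1.471

FS = 1.47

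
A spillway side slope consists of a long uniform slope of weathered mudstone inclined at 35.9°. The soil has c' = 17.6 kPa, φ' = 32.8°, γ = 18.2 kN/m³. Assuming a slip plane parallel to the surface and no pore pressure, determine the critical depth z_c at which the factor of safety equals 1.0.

z_c = 18.56 m

Setting FS = 1.00 in FS = [c' + γz cos²β tanφ'] / [γz sinβ cosβ] and solving for z:
z = c' / [γ cosβ (FS·sinβ − cosβ·tanφ')]
  = 17.6 / [18.2·cos35.9°·(1.00·sin35.9° − cos35.9°·tan32.8°)]
  = 17.6 / [18.2·0.8100·(1.00·0.5864 − 0.8100·0.6445)]
  = 17.6 / 0.9485 = 18.556 m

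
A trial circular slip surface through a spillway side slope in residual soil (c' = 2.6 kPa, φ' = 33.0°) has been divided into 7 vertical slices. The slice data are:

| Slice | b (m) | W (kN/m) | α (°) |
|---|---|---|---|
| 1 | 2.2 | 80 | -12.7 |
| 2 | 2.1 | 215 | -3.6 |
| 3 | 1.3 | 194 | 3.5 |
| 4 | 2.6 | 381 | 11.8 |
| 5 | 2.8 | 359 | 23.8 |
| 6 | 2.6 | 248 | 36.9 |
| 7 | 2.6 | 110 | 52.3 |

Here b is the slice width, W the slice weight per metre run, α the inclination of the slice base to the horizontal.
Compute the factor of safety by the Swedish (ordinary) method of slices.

Ordinary method of slices: FS = Σ[c'·Δl_i + (W_i cosα_i)·tanφ'] / Σ W_i sinα_i, with Δl_i = b_i / cosα_i.
Slice 1: Δl = 2.2/cos(-12.7°) = 2.255 m; N'_1 = 80·cos(-12.7°) = 78.0; c'Δl = 5.86; W sinα = -17.6
Slice 2: Δl = 2.1/cos(-3.6°) = 2.104 m; N'_2 = 215·cos(-3.6°) = 214.6; c'Δl = 5.47; W sinα = -13.5
Slice 3: Δl = 1.3/cos3.5° = 1.302 m; N'_3 = 194·cos3.5° = 193.6; c'Δl = 3.39; W sinα = 11.8
Slice 4: Δl = 2.6/cos11.8° = 2.656 m; N'_4 = 381·cos11.8° = 372.9; c'Δl = 6.91; W sinα = 77.9
Slice 5: Δl = 2.8/cos23.8° = 3.060 m; N'_5 = 359·cos23.8° = 328.5; c'Δl = 7.96; W sinα = 144.9
Slice 6: Δl = 2.6/cos36.9° = 3.251 m; N'_6 = 248·cos36.9° = 198.3; c'Δl = 8.45; W sinα = 148.9
Slice 7: Δl = 2.6/cos52.3° = 4.252 m; N'_7 = 110·cos52.3° = 67.3; c'Δl = 11.05; W sinα = 87.0
Σc'Δl = 49.1 kN/m; ΣN' = 1453.3 kN/m; ΣW sinα = 439.5 kN/m
Resisting = 49.1 + 1453.3·tan33.0° = 49.1 + 943.8 = 992.9 kN/m
FS = 992.9 / 439.5 = 2.259

FS = 2.26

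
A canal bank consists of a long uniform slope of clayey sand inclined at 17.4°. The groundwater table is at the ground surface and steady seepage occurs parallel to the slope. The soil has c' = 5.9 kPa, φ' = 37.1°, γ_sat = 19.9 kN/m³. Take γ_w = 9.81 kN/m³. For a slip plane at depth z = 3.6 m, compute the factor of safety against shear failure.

FS = 1.51

With seepage parallel to the slope and the water table at the surface, the effective normal stress on the slip plane uses the buoyant unit weight γ' = γ_sat − γ_w while the driving shear stress uses γ_sat:
FS = [c' + γ' z cos²β tanφ'] / [γ_sat z sinβ cosβ]
γ' = 19.9 − 9.81 = 10.09 kN/m³
Numerator = 5.9 + 10.09·3.6·cos²17.4°·tan37.1° = 5.9 + 10.09·3.6·0.9106·0.7563 = 30.915 kPa
Denominator = 19.9·3.6·sin17.4°·cos17.4° = 19.9·3.6·0.2990·0.9542 = 20.443 kPa
FS = 30.915 / 20.443 = 1.512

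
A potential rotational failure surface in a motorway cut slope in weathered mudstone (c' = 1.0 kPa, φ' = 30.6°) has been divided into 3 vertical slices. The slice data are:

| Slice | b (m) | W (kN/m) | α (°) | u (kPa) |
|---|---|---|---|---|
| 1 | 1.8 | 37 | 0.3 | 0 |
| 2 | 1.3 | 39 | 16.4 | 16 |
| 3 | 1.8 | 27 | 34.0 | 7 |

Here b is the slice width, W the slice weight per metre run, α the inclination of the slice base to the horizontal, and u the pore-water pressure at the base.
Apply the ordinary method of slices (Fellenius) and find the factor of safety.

FS = 1.55

Ordinary method of slices: FS = Σ[c'·Δl_i + (W_i cosα_i − u_i·Δl_i)·tanφ'] / Σ W_i sinα_i, with Δl_i = b_i / cosα_i.
Slice 1: Δl = 1.8/cos0.3° = 1.800 m; N'_1 = 37·cos0.3° − 0·1.800 = 37.0; c'Δl = 1.80; W sinα = 0.2
Slice 2: Δl = 1.3/cos16.4° = 1.355 m; N'_2 = 39·cos16.4° − 16·1.355 = 15.7; c'Δl = 1.36; W sinα = 11.0
Slice 3: Δl = 1.8/cos34.0° = 2.171 m; N'_3 = 27·cos34.0° − 7·2.171 = 7.2; c'Δl = 2.17; W sinα = 15.1
Σc'Δl = 5.3 kN/m; ΣN' = 59.9 kN/m; ΣW sinα = 26.3 kN/m
Resisting = 5.3 + 59.9·tan30.6° = 5.3 + 35.4 = 40.8 kN/m
FS = 40.8 / 26.3 = 1.550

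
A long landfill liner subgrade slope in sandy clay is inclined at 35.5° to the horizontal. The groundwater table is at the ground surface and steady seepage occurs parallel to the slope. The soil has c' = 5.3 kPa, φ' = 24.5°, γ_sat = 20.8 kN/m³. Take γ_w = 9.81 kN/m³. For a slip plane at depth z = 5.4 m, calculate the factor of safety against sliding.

FS = 0.44

With seepage parallel to the slope and the water table at the surface, the effective normal stress on the slip plane uses the buoyant unit weight γ' = γ_sat − γ_w while the driving shear stress uses γ_sat:
FS = [c' + γ' z cos²β tanφ'] / [γ_sat z sinβ cosβ]
γ' = 20.8 − 9.81 = 10.99 kN/m³
Numerator = 5.3 + 10.99·5.4·cos²35.5°·tan24.5° = 5.3 + 10.99·5.4·0.6628·0.4557 = 23.225 kPa
Denominator = 20.8·5.4·sin35.5°·cos35.5° = 20.8·5.4·0.5807·0.8141 = 53.100 kPa
FS = 23.225 / 53.100 = 0.437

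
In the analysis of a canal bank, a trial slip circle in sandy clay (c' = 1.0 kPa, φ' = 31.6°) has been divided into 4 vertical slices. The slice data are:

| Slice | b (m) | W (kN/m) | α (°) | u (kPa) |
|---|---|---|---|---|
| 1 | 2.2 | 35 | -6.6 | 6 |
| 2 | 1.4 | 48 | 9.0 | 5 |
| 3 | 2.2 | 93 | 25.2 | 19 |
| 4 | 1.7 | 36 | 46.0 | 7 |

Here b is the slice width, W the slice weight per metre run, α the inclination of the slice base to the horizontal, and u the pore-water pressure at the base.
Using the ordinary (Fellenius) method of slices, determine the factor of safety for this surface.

FS = 1.08

Ordinary method of slices: FS = Σ[c'·Δl_i + (W_i cosα_i − u_i·Δl_i)·tanφ'] / Σ W_i sinα_i, with Δl_i = b_i / cosα_i.
Slice 1: Δl = 2.2/cos(-6.6°) = 2.215 m; N'_1 = 35·cos(-6.6°) − 6·2.215 = 21.5; c'Δl = 2.21; W sinα = -4.0
Slice 2: Δl = 1.4/cos9.0° = 1.417 m; N'_2 = 48·cos9.0° − 5·1.417 = 40.3; c'Δl = 1.42; W sinα = 7.5
Slice 3: Δl = 2.2/cos25.2° = 2.431 m; N'_3 = 93·cos25.2° − 19·2.431 = 38.0; c'Δl = 2.43; W sinα = 39.6
Slice 4: Δl = 1.7/cos46.0° = 2.447 m; N'_4 = 36·cos46.0° − 7·2.447 = 7.9; c'Δl = 2.45; W sinα = 25.9
Σc'Δl = 8.5 kN/m; ΣN' = 107.6 kN/m; ΣW sinα = 69.0 kN/m
Resisting = 8.5 + 107.6·tan31.6° = 8.5 + 66.2 = 74.7 kN/m
FS = 74.7 / 69.0 = 1.083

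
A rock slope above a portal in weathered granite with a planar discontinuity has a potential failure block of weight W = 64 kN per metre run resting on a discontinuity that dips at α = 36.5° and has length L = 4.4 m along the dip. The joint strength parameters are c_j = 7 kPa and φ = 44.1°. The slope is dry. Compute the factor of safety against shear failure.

Resolving the block weight along and normal to the plane and applying the Mohr–Coulomb strength on the joint:
N' = W cosα = 64·cos36.5° = 51.4 kN/m
Driving force T = W sinα = 64·sin36.5° = 38.1 kN/m
Resisting force R = c_j·L + N'·tanφ = 7·4.4 + 51.4·tan44.1° = 30.8 + 49.9 = 80.7 kN/m
FS = R / T = 80.7 / 38.1 = 2.119

FS = 2.12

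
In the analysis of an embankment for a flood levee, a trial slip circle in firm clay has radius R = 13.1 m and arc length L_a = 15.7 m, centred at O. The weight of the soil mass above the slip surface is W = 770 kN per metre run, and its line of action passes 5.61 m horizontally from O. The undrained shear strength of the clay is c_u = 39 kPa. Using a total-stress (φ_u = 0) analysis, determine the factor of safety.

Taking moments about the centre O, the resisting moment is provided by the undrained shear strength acting along the arc:
M_R = c_u·L_a·R = 39·15.70·13.1 = 8021.1 kN·m/m
M_D = W·d = 770·5.61 = 4319.7 kN·m/m
FS = M_R / M_D = 8021.1 / 4319.7 = 1.857

FS = 1.86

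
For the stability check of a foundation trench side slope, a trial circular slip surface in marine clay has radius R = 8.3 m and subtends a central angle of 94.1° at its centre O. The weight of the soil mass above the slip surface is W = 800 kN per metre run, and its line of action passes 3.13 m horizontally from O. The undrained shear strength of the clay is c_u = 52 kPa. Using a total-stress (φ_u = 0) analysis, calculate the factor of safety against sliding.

FS = 2.35

Taking moments about the centre O, the resisting moment is provided by the undrained shear strength acting along the arc:
Arc length L_a = R·θ = 8.3·(94.1°·π/180) = 8.3·1.6424 = 13.63 m
M_R = c_u·L_a·R = 52·13.63·8.3 = 5883.4 kN·m/m
M_D = W·d = 800·3.13 = 2504.0 kN·m/m
FS = M_R / M_D = 5883.4 / 2504.0 = 2.350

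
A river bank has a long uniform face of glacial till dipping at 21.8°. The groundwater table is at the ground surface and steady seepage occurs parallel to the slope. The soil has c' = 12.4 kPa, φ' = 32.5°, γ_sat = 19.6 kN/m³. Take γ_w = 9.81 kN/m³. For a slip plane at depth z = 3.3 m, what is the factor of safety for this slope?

With seepage parallel to the slope and the water table at the surface, the effective normal stress on the slip plane uses the buoyant unit weight γ' = γ_sat − γ_w while the driving shear stress uses γ_sat:
FS = [c' + γ' z cos²β tanφ'] / [γ_sat z sinβ cosβ]
γ' = 19.6 − 9.81 = 9.79 kN/m³
Numerator = 12.4 + 9.79·3.3·cos²21.8°·tan32.5° = 12.4 + 9.79·3.3·0.8621·0.6371 = 30.143 kPa
Denominator = 19.6·3.3·sin21.8°·cos21.8° = 19.6·3.3·0.3714·0.9285 = 22.302 kPa
FS = 30.143 / 22.302 = 1.352

FS = 1.35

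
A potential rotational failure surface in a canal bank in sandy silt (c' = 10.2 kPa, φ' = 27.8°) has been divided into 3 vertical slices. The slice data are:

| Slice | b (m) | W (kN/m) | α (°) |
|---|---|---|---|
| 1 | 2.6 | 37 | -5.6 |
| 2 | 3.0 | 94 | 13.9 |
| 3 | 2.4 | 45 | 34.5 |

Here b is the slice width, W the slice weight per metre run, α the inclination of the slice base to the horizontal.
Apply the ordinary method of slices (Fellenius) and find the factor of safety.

FS = 3.94

Ordinary method of slices: FS = Σ[c'·Δl_i + (W_i cosα_i)·tanφ'] / Σ W_i sinα_i, with Δl_i = b_i / cosα_i.
Slice 1: Δl = 2.6/cos(-5.6°) = 2.612 m; N'_1 = 37·cos(-5.6°) = 36.8; c'Δl = 26.65; W sinα = -3.6
Slice 2: Δl = 3.0/cos13.9° = 3.091 m; N'_2 = 94·cos13.9° = 91.2; c'Δl = 31.52; W sinα = 22.6
Slice 3: Δl = 2.4/cos34.5° = 2.912 m; N'_3 = 45·cos34.5° = 37.1; c'Δl = 29.70; W sinα = 25.5
Σc'Δl = 87.9 kN/m; ΣN' = 165.2 kN/m; ΣW sinα = 44.5 kN/m
Resisting = 87.9 + 165.2·tan27.8° = 87.9 + 87.1 = 175.0 kN/m
FS = 175.0 / 44.5 = 3.935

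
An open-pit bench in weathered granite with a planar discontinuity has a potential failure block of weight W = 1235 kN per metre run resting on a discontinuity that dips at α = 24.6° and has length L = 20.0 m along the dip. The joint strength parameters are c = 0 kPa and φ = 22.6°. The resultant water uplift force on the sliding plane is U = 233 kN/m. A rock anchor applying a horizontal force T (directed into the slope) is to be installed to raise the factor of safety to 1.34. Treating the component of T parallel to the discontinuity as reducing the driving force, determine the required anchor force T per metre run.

Resolving forces along and normal to the sliding plane, with the horizontal anchor force T adding T·sinα to the effective normal force and T·cosα acting up the plane against the driving force:
FS = [cL + (W cosα − U + T sinα) tanφ] / [W sinα − T cosα]
Without the anchor: N' = 889.9 kN/m, driving T_d = 514.1 kN/m, resisting R = 0·20.0 + 889.9·tan22.6° = 370.4 kN/m, FS = 0.72.
Setting FS = 1.34 and solving for T:
1.34·(514.1 − T cos24.6°) = 370.4 + T sin24.6°·tan22.6°
T·(sin24.6°·tan22.6° + 1.34·cos24.6°) = 1.34·514.1 − 370.4
T·(0.4163·0.4163 + 1.34·0.9092) = 688.9 − 370.4 = 318.5
T·1.3917 = 318.5
T = 228.8 kN/m

T = 229 kN/m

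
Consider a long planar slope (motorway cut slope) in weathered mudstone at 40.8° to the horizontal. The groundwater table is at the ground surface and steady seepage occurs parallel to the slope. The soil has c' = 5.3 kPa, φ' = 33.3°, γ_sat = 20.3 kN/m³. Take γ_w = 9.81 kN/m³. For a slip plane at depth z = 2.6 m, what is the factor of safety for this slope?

FS = 0.60

With seepage parallel to the slope and the water table at the surface, the effective normal stress on the slip plane uses the buoyant unit weight γ' = γ_sat − γ_w while the driving shear stress uses γ_sat:
FS = [c' + γ' z cos²β tanφ'] / [γ_sat z sinβ cosβ]
γ' = 20.3 − 9.81 = 10.49 kN/m³
Numerator = 5.3 + 10.49·2.6·cos²40.8°·tan33.3° = 5.3 + 10.49·2.6·0.5730·0.6569 = 15.566 kPa
Denominator = 20.3·2.6·sin40.8°·cos40.8° = 20.3·2.6·0.6534·0.7570 = 26.107 kPa
FS = 15.566 / 26.107 = 0.596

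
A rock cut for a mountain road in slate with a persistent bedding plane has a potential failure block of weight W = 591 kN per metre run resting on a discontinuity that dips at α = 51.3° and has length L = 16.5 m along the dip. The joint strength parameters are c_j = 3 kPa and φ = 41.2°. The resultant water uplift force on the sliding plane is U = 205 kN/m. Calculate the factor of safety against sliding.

FS = 0.42

Resolving the block weight along and normal to the plane and applying the Mohr–Coulomb strength on the joint:
N' = W cosα − U = 591·cos51.3° − 205 = 164.5 kN/m
Driving force T = W sinα = 591·sin51.3° = 461.2 kN/m
Resisting force R = c_j·L + N'·tanφ = 3·16.5 + 164.5·tan41.2° = 49.5 + 144.0 = 193.5 kN/m
FS = R / T = 193.5 / 461.2 = 0.420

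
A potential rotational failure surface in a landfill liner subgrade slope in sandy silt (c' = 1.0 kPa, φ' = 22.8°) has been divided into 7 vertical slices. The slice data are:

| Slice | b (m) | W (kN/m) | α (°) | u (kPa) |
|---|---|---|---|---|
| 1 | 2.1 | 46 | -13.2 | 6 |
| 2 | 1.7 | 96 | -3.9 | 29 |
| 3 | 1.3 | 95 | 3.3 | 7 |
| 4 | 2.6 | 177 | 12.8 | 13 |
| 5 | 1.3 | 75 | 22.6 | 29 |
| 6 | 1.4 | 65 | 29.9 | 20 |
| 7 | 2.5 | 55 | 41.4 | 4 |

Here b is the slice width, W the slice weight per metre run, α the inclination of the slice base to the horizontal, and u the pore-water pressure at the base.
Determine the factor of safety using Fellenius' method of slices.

FS = 1.40

Ordinary method of slices: FS = Σ[c'·Δl_i + (W_i cosα_i − u_i·Δl_i)·tanφ'] / Σ W_i sinα_i, with Δl_i = b_i / cosα_i.
Slice 1: Δl = 2.1/cos(-13.2°) = 2.157 m; N'_1 = 46·cos(-13.2°) − 6·2.157 = 31.8; c'Δl = 2.16; W sinα = -10.5
Slice 2: Δl = 1.7/cos(-3.9°) = 1.704 m; N'_2 = 96·cos(-3.9°) − 29·1.704 = 46.4; c'Δl = 1.70; W sinα = -6.5
Slice 3: Δl = 1.3/cos3.3° = 1.302 m; N'_3 = 95·cos3.3° − 7·1.302 = 85.7; c'Δl = 1.30; W sinα = 5.5
Slice 4: Δl = 2.6/cos12.8° = 2.666 m; N'_4 = 177·cos12.8° − 13·2.666 = 137.9; c'Δl = 2.67; W sinα = 39.2
Slice 5: Δl = 1.3/cos22.6° = 1.408 m; N'_5 = 75·cos22.6° − 29·1.408 = 28.4; c'Δl = 1.41; W sinα = 28.8
Slice 6: Δl = 1.4/cos29.9° = 1.615 m; N'_6 = 65·cos29.9° − 20·1.615 = 24.0; c'Δl = 1.61; W sinα = 32.4
Slice 7: Δl = 2.5/cos41.4° = 3.333 m; N'_7 = 55·cos41.4° − 4·3.333 = 27.9; c'Δl = 3.33; W sinα = 36.4
Σc'Δl = 14.2 kN/m; ΣN' = 382.3 kN/m; ΣW sinα = 125.2 kN/m
Resisting = 14.2 + 382.3·tan22.8° = 14.2 + 160.7 = 174.9 kN/m
FS = 174.9 / 125.2 = 1.396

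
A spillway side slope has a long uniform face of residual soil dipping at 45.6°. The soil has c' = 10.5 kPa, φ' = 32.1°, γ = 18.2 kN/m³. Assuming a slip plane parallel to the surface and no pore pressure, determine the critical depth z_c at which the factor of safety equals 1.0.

Setting FS = 1.00 in FS = [c' + γz cos²β tanφ'] / [γz sinβ cosβ] and solving for z:
z = c' / [γ cosβ (FS·sinβ − cosβ·tanφ')]
  = 10.5 / [18.2·cos45.6°·(1.00·sin45.6° − cos45.6°·tan32.1°)]
  = 10.5 / [18.2·0.6997·(1.00·0.7145 − 0.6997·0.6273)]
  = 10.5 / 3.5091 = 2.992 m

z_c = 2.99 m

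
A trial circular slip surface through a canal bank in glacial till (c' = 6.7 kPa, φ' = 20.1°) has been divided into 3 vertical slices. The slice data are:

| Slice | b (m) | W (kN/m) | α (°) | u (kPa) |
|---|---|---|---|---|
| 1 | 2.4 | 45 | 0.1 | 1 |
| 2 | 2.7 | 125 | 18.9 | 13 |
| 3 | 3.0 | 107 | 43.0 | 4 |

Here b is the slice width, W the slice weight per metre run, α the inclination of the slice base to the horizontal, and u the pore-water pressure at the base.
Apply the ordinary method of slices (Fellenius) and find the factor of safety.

FS = 1.15

Ordinary method of slices: FS = Σ[c'·Δl_i + (W_i cosα_i − u_i·Δl_i)·tanφ'] / Σ W_i sinα_i, with Δl_i = b_i / cosα_i.
Slice 1: Δl = 2.4/cos0.1° = 2.400 m; N'_1 = 45·cos0.1° − 1·2.400 = 42.6; c'Δl = 16.08; W sinα = 0.1
Slice 2: Δl = 2.7/cos18.9° = 2.854 m; N'_2 = 125·cos18.9° − 13·2.854 = 81.2; c'Δl = 19.12; W sinα = 40.5
Slice 3: Δl = 3.0/cos43.0° = 4.102 m; N'_3 = 107·cos43.0° − 4·4.102 = 61.8; c'Δl = 27.48; W sinα = 73.0
Σc'Δl = 62.7 kN/m; ΣN' = 185.6 kN/m; ΣW sinα = 113.5 kN/m
Resisting = 62.7 + 185.6·tan20.1° = 62.7 + 67.9 = 130.6 kN/m
FS = 130.6 / 113.5 = 1.150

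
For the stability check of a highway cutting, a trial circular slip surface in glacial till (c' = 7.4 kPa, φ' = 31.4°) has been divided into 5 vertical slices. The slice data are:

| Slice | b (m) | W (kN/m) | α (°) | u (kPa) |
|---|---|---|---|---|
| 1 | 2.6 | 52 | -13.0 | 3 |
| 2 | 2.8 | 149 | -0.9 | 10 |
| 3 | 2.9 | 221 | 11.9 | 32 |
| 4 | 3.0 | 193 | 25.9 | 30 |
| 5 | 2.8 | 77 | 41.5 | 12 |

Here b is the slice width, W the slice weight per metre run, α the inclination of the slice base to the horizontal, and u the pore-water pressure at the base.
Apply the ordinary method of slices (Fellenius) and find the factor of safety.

FS = 2.05

Ordinary method of slices: FS = Σ[c'·Δl_i + (W_i cosα_i − u_i·Δl_i)·tanφ'] / Σ W_i sinα_i, with Δl_i = b_i / cosα_i.
Slice 1: Δl = 2.6/cos(-13.0°) = 2.668 m; N'_1 = 52·cos(-13.0°) − 3·2.668 = 42.7; c'Δl = 19.75; W sinα = -11.7
Slice 2: Δl = 2.8/cos(-0.9°) = 2.800 m; N'_2 = 149·cos(-0.9°) − 10·2.800 = 121.0; c'Δl = 20.72; W sinα = -2.3
Slice 3: Δl = 2.9/cos11.9° = 2.964 m; N'_3 = 221·cos11.9° − 32·2.964 = 121.4; c'Δl = 21.93; W sinα = 45.6
Slice 4: Δl = 3.0/cos25.9° = 3.335 m; N'_4 = 193·cos25.9° − 30·3.335 = 73.6; c'Δl = 24.68; W sinα = 84.3
Slice 5: Δl = 2.8/cos41.5° = 3.739 m; N'_5 = 77·cos41.5° − 12·3.739 = 12.8; c'Δl = 27.67; W sinα = 51.0
Σc'Δl = 114.7 kN/m; ΣN' = 371.4 kN/m; ΣW sinα = 166.9 kN/m
Resisting = 114.7 + 371.4·tan31.4° = 114.7 + 226.7 = 341.5 kN/m
FS = 341.5 / 166.9 = 2.046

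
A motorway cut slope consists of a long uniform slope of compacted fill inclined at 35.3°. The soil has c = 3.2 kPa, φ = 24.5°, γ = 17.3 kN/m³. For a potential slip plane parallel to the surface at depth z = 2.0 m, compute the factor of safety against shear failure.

FS = 0.84

For an infinite slope with a slip plane parallel to the surface (no pore pressure): FS = [c + γz cos²β tanφ] / [γz sinβ cosβ].
γz = 17.3·2.0 = 34.60 kN/m²
Numerator = 3.2 + 34.60·cos²35.3°·tan24.5° = 3.2 + 34.60·0.6661·0.4557 = 13.703 kPa
Denominator = 34.60·sin35.3°·cos35.3° = 34.60·0.5779·0.8161 = 16.318 kPa
FS = 13.703 / 16.318 = 0.840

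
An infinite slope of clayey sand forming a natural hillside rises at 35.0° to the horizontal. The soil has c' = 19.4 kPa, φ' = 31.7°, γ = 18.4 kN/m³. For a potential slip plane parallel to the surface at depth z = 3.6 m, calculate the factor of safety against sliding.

FS = 1.51

For an infinite slope with a slip plane parallel to the surface (no pore pressure): FS = [c' + γz cos²β tanφ'] / [γz sinβ cosβ].
γz = 18.4·3.6 = 66.24 kN/m²
Numerator = 19.4 + 66.24·cos²35.0°·tan31.7° = 19.4 + 66.24·0.6710·0.6176 = 46.851 kPa
Denominator = 66.24·sin35.0°·cos35.0° = 66.24·0.5736·0.8192 = 31.123 kPa
FS = 46.851 / 31.123 = 1.505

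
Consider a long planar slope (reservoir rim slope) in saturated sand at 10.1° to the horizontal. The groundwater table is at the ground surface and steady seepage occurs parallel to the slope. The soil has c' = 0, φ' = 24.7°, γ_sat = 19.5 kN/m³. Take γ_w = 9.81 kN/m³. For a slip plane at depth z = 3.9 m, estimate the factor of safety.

With seepage parallel to the slope and the water table at the surface, the effective normal stress on the slip plane uses the buoyant unit weight γ' = γ_sat − γ_w while the driving shear stress uses γ_sat:
FS = [c' + γ' z cos²β tanφ'] / [γ_sat z sinβ cosβ]
(For c' = 0 this reduces to FS = (γ'/γ_sat)·tanφ'/tanβ.)
γ' = 19.5 − 9.81 = 9.69 kN/m³
Numerator = 0.0 + 9.69·3.9·cos²10.1°·tan24.7° = 0.0 + 9.69·3.9·0.9692·0.4599 = 16.847 kPa
Denominator = 19.5·3.9·sin10.1°·cos10.1° = 19.5·3.9·0.1754·0.9845 = 13.130 kPa
FS = 16.847 / 13.130 = 1.283

FS = 1.28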